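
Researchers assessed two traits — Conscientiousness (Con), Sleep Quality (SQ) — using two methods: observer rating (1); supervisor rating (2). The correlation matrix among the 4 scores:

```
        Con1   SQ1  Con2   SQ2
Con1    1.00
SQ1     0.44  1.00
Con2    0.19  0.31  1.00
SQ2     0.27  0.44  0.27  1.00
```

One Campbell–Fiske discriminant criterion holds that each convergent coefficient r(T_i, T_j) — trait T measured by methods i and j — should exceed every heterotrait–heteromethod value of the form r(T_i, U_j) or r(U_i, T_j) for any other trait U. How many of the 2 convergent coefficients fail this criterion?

1

Convergent coefficients and their comparison sets:
Con (methods 1·2): 0.19 vs {0.27, 0.31} → fail.
SQ (methods 1·2): 0.44 vs {0.31, 0.27} → pass.
1 of 2 fail.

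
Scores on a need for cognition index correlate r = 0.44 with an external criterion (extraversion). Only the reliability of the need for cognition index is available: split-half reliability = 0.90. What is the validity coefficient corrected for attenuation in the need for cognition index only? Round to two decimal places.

0.46

Single correction: r_c = r_obs / √r_xx = 0.44 / √0.90 = 0.44 / 0.9487 ≈ 0.46.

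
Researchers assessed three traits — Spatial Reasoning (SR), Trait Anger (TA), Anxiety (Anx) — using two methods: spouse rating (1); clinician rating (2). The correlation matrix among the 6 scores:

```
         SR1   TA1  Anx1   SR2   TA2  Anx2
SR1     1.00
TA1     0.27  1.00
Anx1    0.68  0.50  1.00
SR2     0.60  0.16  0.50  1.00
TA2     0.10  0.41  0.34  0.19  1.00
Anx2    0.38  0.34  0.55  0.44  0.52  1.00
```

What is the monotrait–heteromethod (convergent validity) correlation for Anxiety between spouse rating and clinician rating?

Same trait (Anx), different methods: r(Anx1, Anx2) = 0.55.

0.55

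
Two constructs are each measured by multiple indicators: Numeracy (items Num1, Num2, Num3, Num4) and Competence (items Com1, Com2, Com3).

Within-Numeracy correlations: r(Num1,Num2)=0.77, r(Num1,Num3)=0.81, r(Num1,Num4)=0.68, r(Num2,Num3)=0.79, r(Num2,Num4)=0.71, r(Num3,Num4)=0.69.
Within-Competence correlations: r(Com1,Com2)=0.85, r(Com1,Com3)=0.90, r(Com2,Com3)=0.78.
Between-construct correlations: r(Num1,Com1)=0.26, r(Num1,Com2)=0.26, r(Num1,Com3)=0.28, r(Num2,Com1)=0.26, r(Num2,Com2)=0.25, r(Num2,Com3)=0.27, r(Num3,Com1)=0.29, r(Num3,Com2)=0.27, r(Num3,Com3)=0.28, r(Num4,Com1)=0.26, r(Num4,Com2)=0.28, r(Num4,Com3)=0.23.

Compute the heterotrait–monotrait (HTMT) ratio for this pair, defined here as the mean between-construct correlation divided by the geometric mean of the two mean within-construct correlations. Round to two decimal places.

Between-construct mean = 3.19/12 = 0.2658.
Mean within-Num = 4.45/6 = 0.7417; mean within-Com = 2.53/3 = 0.8433.
Geometric mean = √(0.7417 × 0.8433) = 0.7909.
HTMT = 0.2658 / 0.7909 = 0.34.

0.34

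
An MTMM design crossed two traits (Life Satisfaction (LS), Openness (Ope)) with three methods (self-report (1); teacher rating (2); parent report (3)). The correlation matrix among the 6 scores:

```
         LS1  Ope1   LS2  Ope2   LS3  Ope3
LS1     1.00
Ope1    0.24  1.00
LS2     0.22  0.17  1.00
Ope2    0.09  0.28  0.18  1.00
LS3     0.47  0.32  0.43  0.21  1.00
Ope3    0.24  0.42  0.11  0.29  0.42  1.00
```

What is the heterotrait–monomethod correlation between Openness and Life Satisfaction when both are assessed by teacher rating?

Different traits, same method: r(Ope2, LS2) = 0.18.

0.18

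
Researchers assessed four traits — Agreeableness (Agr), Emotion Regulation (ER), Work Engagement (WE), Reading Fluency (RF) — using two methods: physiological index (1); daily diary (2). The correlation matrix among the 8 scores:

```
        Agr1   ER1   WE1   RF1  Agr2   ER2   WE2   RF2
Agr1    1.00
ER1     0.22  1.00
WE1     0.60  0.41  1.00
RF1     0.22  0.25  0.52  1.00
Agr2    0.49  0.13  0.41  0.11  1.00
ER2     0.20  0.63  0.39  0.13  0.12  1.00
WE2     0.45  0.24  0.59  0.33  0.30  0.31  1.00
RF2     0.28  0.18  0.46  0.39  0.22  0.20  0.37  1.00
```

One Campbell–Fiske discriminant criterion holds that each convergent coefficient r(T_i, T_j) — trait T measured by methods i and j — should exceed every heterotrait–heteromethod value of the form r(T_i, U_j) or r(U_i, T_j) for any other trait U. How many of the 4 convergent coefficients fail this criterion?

1

Checking each validity diagonal entry against its comparison values:
Agr (methods 1·2): 0.49 vs {0.20, 0.13, 0.45, 0.41, 0.28, 0.11} → pass.
ER (methods 1·2): 0.63 vs {0.13, 0.20, 0.24, 0.39, 0.18, 0.13} → pass.
WE (methods 1·2): 0.59 vs {0.41, 0.45, 0.39, 0.24, 0.46, 0.33} → pass.
RF (methods 1·2): 0.39 vs {0.11, 0.28, 0.13, 0.18, 0.33, 0.46} → fail.
1 of 4 fail.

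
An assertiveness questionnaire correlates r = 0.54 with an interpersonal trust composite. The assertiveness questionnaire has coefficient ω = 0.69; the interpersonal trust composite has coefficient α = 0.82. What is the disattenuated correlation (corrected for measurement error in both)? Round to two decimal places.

r_true = r_obs / √(r_xx · r_yy) = 0.54 / √(0.69 × 0.82) = 0.54 / √0.5658 = 0.54 / 0.7522 ≈ 0.72.

0.72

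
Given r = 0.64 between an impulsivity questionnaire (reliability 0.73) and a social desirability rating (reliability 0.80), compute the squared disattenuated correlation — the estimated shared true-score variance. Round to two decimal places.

0.70

Disattenuated r = 0.64 / √(0.73 × 0.80) = 0.64 / 0.7642 = 0.8375.
Shared true-score variance = 0.8375² = 0.7014 ≈ 0.70.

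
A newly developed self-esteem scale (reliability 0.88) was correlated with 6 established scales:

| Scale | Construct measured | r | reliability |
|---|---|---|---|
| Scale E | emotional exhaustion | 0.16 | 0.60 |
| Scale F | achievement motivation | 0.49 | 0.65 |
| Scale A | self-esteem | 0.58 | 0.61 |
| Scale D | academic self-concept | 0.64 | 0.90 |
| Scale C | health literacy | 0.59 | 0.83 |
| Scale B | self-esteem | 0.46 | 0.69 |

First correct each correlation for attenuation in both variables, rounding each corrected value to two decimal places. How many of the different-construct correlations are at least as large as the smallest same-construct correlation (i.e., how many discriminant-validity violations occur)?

3

Disattenuated r (r / √(r_scale · r_new)):
  Scale E (disc): 0.16 / √(0.60·0.88) = 0.22
  Scale F (disc): 0.49 / √(0.65·0.88) = 0.65
  Scale A (conv): 0.58 / √(0.61·0.88) = 0.79
  Scale D (disc): 0.64 / √(0.90·0.88) = 0.72
  Scale C (disc): 0.59 / √(0.83·0.88) = 0.69
  Scale B (conv): 0.46 / √(0.69·0.88) = 0.59
Smallest convergent = 0.59. Discriminant values: 0.22, 0.65, 0.72, 0.69; count ≥ 0.59 → 3.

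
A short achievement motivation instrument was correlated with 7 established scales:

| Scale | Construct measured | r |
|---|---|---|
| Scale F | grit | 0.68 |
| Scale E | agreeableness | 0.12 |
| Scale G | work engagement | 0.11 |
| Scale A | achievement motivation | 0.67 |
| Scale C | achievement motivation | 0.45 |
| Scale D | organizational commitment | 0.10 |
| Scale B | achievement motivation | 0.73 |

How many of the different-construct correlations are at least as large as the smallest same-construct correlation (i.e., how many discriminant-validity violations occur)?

1

Convergent (same construct = achievement motivation): Scale A, Scale C, Scale B.
Smallest convergent = 0.45. Discriminant values: 0.68, 0.12, 0.11, 0.10; count ≥ 0.45 → 1.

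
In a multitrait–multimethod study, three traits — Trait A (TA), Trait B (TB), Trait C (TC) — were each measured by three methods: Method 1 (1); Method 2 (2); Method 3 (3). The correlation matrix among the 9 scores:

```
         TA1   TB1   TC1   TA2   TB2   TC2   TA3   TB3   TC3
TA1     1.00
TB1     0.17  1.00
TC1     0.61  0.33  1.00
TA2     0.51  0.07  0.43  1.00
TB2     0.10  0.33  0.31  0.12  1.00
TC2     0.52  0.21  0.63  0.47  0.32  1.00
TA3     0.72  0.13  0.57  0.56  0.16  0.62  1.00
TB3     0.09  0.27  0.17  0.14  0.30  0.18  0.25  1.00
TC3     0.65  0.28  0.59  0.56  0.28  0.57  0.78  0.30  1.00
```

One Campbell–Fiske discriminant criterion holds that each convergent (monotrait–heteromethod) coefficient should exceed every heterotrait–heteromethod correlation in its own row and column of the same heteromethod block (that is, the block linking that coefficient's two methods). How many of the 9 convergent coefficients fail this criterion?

Checking each validity diagonal entry against its comparison values:
TA (methods 1·2): 0.51 vs {0.10, 0.07, 0.52, 0.43} → fail.
TA (methods 1·3): 0.72 vs {0.09, 0.13, 0.65, 0.57} → pass.
TA (methods 2·3): 0.56 vs {0.14, 0.16, 0.56, 0.62} → fail.
TB (methods 1·2): 0.33 vs {0.07, 0.10, 0.21, 0.31} → pass.
TB (methods 1·3): 0.27 vs {0.13, 0.09, 0.28, 0.17} → fail.
TB (methods 2·3): 0.30 vs {0.16, 0.14, 0.28, 0.18} → pass.
TC (methods 1·2): 0.63 vs {0.43, 0.52, 0.31, 0.21} → pass.
TC (methods 1·3): 0.59 vs {0.57, 0.65, 0.17, 0.28} → fail.
TC (methods 2·3): 0.57 vs {0.62, 0.56, 0.18, 0.28} → fail.
5 of 9 fail.

5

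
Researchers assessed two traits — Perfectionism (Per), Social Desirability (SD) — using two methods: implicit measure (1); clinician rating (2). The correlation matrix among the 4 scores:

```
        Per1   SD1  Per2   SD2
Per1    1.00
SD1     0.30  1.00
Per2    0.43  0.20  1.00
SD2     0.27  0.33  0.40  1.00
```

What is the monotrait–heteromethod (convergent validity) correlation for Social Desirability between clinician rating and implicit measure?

0.33

Same trait (SD), different methods: r(SD2, SD1) = 0.33.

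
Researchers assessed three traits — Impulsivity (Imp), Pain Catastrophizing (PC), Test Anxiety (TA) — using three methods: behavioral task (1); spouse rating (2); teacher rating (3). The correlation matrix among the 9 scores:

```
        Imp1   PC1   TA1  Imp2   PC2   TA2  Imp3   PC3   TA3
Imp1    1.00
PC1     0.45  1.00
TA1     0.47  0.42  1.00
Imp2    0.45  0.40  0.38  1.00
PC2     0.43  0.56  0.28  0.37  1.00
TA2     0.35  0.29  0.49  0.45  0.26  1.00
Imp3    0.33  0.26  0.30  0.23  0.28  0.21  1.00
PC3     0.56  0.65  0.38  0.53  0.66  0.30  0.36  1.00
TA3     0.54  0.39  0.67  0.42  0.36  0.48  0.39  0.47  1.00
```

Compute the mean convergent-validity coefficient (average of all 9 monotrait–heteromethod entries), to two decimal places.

0.50

Convergent values: 0.45, 0.33, 0.23, 0.56, 0.65, 0.66, 0.49, 0.67, 0.48; mean = 4.52/9 = 0.50.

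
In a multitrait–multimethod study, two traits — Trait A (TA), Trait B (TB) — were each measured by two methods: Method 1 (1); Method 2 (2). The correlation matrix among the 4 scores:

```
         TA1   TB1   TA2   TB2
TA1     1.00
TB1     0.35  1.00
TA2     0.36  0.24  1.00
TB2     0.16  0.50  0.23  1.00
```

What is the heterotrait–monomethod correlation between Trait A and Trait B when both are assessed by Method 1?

0.35

Different traits, same method: r(TA1, TB1) = 0.35.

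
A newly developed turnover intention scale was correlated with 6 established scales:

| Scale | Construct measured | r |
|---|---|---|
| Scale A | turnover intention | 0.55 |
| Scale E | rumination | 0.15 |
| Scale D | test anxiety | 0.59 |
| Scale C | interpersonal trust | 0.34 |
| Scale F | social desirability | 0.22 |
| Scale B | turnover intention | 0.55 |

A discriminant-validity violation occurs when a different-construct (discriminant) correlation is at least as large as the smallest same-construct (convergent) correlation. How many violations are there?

Convergent (same construct = turnover intention): Scale A, Scale B.
Smallest convergent = 0.55. Discriminant values: 0.15, 0.59, 0.34, 0.22; count ≥ 0.55 → 1.

1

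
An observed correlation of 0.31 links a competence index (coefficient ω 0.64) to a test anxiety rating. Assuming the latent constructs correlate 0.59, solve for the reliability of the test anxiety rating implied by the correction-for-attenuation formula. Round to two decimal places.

r_true = r_obs / √(r_xx · r_yy) ⇒ 0.59 = 0.31 / √(0.64 · r_yy).
√(0.64 · r_yy) = 0.31 / 0.59 = 0.5254; 0.64 · r_yy = 0.2760; r_yy = 0.2760 / 0.64 ≈ 0.43.

0.43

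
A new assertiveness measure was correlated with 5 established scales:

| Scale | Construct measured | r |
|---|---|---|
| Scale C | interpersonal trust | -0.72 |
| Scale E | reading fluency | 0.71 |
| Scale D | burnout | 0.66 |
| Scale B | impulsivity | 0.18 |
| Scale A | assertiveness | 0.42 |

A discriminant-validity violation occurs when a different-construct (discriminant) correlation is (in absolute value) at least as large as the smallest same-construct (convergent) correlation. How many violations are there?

3

Convergent (same construct = assertiveness): Scale A.
Smallest convergent = 0.42. Discriminant |r|: 0.72, 0.71, 0.66, 0.18; count ≥ 0.42 → 3.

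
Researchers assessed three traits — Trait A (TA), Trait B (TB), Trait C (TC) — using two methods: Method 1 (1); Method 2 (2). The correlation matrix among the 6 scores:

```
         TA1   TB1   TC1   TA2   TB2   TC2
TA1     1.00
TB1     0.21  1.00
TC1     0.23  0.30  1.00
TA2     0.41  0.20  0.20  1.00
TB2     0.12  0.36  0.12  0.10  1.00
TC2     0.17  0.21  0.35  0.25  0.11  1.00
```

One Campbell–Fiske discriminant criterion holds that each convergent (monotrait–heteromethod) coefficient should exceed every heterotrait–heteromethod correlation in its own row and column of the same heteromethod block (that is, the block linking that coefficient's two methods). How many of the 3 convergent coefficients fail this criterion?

Each convergent coefficient versus the relevant comparison correlations:
TA (methods 1·2): 0.41 vs {0.12, 0.20, 0.17, 0.20} → pass.
TB (methods 1·2): 0.36 vs {0.20, 0.12, 0.21, 0.12} → pass.
TC (methods 1·2): 0.35 vs {0.20, 0.17, 0.12, 0.21} → pass.
0 of 3 fail.

0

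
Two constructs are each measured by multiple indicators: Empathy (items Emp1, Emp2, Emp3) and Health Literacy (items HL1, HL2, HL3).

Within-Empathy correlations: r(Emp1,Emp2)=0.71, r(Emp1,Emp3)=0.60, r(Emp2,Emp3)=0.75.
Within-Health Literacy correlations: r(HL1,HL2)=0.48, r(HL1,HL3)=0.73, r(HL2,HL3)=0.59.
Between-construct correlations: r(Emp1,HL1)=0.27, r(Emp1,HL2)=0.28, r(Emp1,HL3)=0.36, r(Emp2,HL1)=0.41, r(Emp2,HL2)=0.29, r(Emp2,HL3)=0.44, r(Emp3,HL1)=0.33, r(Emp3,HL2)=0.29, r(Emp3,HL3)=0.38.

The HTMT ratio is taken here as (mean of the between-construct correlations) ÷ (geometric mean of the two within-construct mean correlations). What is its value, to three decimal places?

Mean between = 3.05/9 = 0.3389.
Mean within-Emp = 2.06/3 = 0.6867; mean within-HL = 1.80/3 = 0.6000.
Geometric mean = √(0.6867 × 0.6000) = 0.6419.
HTMT = 0.3389 / 0.6419 = 0.528.

0.528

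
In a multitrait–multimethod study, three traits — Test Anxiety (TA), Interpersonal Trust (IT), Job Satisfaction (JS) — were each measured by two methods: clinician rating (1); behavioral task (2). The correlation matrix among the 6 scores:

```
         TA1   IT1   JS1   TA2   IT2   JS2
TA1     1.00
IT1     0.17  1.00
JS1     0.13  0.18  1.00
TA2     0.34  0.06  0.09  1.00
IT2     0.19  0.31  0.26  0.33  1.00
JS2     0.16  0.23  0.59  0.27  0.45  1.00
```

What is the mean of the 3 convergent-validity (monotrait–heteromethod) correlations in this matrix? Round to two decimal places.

0.41

Convergent values: 0.34, 0.31, 0.59; mean = 1.24/3 = 0.41.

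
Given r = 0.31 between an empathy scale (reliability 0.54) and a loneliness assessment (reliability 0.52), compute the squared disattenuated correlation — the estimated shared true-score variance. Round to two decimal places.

Disattenuated r = 0.31 / √(0.54 × 0.52) = 0.31 / 0.5299 = 0.5850.
Shared true-score variance = 0.5850² = 0.3422 ≈ 0.34.

0.34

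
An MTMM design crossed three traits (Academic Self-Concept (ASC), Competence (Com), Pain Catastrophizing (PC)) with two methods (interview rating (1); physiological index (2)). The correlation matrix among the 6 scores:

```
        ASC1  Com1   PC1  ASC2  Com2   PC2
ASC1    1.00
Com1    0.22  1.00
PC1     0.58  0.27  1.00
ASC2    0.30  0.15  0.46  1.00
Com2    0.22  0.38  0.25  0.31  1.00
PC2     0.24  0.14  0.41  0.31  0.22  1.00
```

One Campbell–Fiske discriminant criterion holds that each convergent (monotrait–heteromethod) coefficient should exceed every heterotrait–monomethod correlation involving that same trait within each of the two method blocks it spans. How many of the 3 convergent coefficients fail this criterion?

Convergent coefficients and their comparison sets:
ASC (methods 1·2): 0.30 vs {0.22, 0.31, 0.58, 0.31} → fail.
Com (methods 1·2): 0.38 vs {0.22, 0.31, 0.27, 0.22} → pass.
PC (methods 1·2): 0.41 vs {0.58, 0.31, 0.27, 0.22} → fail.
2 of 3 fail.

2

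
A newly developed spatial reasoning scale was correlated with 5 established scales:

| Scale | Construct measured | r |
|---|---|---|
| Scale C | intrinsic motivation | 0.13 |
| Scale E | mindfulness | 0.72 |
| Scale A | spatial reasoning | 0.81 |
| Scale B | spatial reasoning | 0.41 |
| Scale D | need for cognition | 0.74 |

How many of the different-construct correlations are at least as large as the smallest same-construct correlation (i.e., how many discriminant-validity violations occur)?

2

Convergent (same construct = spatial reasoning): Scale A, Scale B.
Smallest convergent = 0.41. Discriminant values: 0.13, 0.72, 0.74; count ≥ 0.41 → 2.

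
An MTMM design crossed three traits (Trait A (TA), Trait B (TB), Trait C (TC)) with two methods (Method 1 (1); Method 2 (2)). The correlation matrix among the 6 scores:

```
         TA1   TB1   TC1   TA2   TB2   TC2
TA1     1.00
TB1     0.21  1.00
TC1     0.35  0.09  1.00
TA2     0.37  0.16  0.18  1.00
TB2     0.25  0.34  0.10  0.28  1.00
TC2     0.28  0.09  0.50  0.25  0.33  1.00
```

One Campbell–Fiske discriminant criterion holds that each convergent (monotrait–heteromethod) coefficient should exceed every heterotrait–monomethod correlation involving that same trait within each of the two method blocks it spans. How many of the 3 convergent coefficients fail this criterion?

Convergent coefficients and their comparison sets:
TA (methods 1·2): 0.37 vs {0.21, 0.28, 0.35, 0.25} → pass.
TB (methods 1·2): 0.34 vs {0.21, 0.28, 0.09, 0.33} → pass.
TC (methods 1·2): 0.50 vs {0.35, 0.25, 0.09, 0.33} → pass.
0 of 3 fail.

0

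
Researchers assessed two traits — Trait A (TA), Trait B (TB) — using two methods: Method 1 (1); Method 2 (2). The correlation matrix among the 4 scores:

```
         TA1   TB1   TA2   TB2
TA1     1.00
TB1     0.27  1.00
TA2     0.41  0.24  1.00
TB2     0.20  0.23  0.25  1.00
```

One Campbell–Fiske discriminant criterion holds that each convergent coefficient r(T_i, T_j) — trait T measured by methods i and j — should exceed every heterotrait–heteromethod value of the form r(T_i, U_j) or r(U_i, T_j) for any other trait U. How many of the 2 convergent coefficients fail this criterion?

1

Convergent coefficients and their comparison sets:
TA (methods 1·2): 0.41 vs {0.20, 0.24} → pass.
TB (methods 1·2): 0.23 vs {0.24, 0.20} → fail.
1 of 2 fail.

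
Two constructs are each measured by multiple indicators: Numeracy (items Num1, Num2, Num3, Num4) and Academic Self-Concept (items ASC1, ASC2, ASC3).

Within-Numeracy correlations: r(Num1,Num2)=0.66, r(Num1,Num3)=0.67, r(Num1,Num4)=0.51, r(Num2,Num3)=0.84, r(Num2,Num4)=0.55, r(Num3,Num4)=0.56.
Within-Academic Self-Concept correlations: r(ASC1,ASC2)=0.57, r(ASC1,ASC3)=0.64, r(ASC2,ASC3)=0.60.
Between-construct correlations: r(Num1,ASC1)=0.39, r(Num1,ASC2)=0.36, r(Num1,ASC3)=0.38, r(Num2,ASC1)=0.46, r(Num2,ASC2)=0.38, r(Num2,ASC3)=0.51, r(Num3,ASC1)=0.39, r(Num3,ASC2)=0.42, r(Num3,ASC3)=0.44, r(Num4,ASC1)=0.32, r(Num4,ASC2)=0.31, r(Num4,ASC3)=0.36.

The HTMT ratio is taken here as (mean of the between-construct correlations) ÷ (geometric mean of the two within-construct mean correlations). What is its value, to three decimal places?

Between-construct mean = 4.72/12 = 0.3933.
Mean within-Num = 3.79/6 = 0.6317; mean within-ASC = 1.81/3 = 0.6033.
Geometric mean = √(0.6317 × 0.6033) = 0.6173.
HTMT = 0.3933 / 0.6173 = 0.637.

0.637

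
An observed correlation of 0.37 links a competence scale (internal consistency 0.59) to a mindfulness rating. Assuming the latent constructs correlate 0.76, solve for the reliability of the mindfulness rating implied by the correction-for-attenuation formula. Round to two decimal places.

r_true = r_obs / √(r_xx · r_yy) ⇒ 0.76 = 0.37 / √(0.59 · r_yy).
√(0.59 · r_yy) = 0.37 / 0.76 = 0.4868; 0.59 · r_yy = 0.2370; r_yy = 0.2370 / 0.59 ≈ 0.40.

0.40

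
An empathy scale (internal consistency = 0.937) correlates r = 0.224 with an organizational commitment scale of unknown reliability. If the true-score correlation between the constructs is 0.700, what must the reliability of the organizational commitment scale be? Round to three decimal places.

r_true = r_obs / √(r_xx · r_yy) ⇒ 0.700 = 0.224 / √(0.937 · r_yy).
√(0.937 · r_yy) = 0.224 / 0.700 = 0.3200; 0.937 · r_yy = 0.1024; r_yy = 0.1024 / 0.937 ≈ 0.109.

0.109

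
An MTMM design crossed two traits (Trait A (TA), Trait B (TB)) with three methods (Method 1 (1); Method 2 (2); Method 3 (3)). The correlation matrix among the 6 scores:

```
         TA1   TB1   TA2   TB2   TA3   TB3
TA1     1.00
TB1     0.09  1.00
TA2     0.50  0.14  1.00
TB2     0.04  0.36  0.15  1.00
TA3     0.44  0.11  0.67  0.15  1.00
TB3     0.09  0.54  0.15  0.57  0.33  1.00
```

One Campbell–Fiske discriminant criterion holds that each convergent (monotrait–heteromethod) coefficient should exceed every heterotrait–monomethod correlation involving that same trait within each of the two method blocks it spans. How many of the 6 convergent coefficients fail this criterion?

Each convergent coefficient versus the relevant comparison correlations:
TA (methods 1·2): 0.50 vs {0.09, 0.15} → pass.
TA (methods 1·3): 0.44 vs {0.09, 0.33} → pass.
TA (methods 2·3): 0.67 vs {0.15, 0.33} → pass.
TB (methods 1·2): 0.36 vs {0.09, 0.15} → pass.
TB (methods 1·3): 0.54 vs {0.09, 0.33} → pass.
TB (methods 2·3): 0.57 vs {0.15, 0.33} → pass.
0 of 6 fail.

0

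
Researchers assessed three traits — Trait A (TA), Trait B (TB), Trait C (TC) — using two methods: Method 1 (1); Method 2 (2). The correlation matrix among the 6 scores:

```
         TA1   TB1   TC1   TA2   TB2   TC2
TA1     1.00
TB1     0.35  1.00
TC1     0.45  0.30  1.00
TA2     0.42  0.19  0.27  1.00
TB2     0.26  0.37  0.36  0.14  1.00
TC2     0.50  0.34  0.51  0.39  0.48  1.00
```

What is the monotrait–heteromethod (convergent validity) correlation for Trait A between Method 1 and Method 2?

Same trait (TA), different methods: r(TA1, TA2) = 0.42.

0.42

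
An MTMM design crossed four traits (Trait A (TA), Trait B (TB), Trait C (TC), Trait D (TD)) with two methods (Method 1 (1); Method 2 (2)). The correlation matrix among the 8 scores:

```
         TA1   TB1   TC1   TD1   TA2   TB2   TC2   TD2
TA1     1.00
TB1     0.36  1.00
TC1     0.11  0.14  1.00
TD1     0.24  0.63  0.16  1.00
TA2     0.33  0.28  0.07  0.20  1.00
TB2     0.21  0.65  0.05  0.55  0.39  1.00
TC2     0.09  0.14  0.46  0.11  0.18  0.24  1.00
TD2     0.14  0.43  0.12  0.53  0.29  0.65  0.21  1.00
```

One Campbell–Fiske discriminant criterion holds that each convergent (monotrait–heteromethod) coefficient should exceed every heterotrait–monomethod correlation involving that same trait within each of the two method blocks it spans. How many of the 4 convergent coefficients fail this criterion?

3

Convergent coefficients and their comparison sets:
TA (methods 1·2): 0.33 vs {0.36, 0.39, 0.11, 0.18, 0.24, 0.29} → fail.
TB (methods 1·2): 0.65 vs {0.36, 0.39, 0.14, 0.24, 0.63, 0.65} → fail.
TC (methods 1·2): 0.46 vs {0.11, 0.18, 0.14, 0.24, 0.16, 0.21} → pass.
TD (methods 1·2): 0.53 vs {0.24, 0.29, 0.63, 0.65, 0.16, 0.21} → fail.
3 of 4 fail.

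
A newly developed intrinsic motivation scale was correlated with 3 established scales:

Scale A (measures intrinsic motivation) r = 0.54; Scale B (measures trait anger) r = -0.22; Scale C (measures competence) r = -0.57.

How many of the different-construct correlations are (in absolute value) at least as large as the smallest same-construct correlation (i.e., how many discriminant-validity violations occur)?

1

Convergent (same construct = intrinsic motivation): Scale A.
Smallest convergent = 0.54. Discriminant |r|: 0.22, 0.57; count ≥ 0.54 → 1.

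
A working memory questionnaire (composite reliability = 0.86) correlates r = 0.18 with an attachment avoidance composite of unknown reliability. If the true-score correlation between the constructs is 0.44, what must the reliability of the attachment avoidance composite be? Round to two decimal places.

0.19

r_true = r_obs / √(r_xx · r_yy) ⇒ 0.44 = 0.18 / √(0.86 · r_yy).
√(0.86 · r_yy) = 0.18 / 0.44 = 0.4091; 0.86 · r_yy = 0.1674; r_yy = 0.1674 / 0.86 ≈ 0.19.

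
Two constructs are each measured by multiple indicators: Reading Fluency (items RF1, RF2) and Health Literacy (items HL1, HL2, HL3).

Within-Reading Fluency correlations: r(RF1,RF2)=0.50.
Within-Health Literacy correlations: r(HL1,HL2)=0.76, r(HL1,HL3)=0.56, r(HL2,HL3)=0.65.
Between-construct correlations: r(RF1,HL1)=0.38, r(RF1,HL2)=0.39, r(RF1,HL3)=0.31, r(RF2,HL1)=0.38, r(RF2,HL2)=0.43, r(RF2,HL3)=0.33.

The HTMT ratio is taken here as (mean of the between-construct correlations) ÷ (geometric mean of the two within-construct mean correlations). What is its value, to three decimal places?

0.646

Mean heterotrait r = 2.22/6 = 0.3700.
Mean within-RF = 0.50/1 = 0.5000; mean within-HL = 1.97/3 = 0.6567.
Geometric mean = √(0.5000 × 0.6567) = 0.5730.
HTMT = 0.3700 / 0.5730 = 0.646.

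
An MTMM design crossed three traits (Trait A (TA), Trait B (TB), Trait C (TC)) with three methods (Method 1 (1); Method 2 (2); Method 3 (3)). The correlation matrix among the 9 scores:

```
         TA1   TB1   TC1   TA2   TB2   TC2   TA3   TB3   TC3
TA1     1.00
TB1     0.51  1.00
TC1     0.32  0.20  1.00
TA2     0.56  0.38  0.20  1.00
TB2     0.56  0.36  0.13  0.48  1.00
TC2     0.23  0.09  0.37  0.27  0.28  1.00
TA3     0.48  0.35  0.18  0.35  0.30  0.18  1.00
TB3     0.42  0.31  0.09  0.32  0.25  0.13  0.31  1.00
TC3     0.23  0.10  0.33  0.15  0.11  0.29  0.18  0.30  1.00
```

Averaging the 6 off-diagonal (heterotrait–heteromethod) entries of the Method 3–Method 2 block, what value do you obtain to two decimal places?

HTHM values (method 3 × method 2): 0.30, 0.18, 0.32, 0.13, 0.15, 0.11; mean = 1.19/6 = 0.20.

0.20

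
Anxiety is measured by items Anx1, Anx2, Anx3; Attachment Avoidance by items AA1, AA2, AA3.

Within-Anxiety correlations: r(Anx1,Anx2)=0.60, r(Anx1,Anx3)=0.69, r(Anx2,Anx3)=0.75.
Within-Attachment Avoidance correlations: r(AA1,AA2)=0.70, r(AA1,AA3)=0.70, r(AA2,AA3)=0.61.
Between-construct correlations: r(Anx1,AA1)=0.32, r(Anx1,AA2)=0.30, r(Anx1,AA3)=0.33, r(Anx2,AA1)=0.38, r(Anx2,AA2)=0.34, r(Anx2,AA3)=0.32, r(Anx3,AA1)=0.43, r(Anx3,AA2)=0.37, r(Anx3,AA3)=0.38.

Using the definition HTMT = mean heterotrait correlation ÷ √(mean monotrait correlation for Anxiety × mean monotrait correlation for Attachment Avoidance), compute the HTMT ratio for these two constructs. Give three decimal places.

Mean heterotrait r = 3.17/9 = 0.3522.
Mean within-Anx = 2.04/3 = 0.6800; mean within-AA = 2.01/3 = 0.6700.
Geometric mean = √(0.6800 × 0.6700) = 0.6750.
HTMT = 0.3522 / 0.6750 = 0.522.

0.522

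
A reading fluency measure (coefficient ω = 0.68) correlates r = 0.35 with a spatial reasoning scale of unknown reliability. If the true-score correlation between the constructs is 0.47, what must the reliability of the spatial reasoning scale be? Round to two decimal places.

0.82

r_true = r_obs / √(r_xx · r_yy) ⇒ 0.47 = 0.35 / √(0.68 · r_yy).
√(0.68 · r_yy) = 0.35 / 0.47 = 0.7447; 0.68 · r_yy = 0.5546; r_yy = 0.5546 / 0.68 ≈ 0.82.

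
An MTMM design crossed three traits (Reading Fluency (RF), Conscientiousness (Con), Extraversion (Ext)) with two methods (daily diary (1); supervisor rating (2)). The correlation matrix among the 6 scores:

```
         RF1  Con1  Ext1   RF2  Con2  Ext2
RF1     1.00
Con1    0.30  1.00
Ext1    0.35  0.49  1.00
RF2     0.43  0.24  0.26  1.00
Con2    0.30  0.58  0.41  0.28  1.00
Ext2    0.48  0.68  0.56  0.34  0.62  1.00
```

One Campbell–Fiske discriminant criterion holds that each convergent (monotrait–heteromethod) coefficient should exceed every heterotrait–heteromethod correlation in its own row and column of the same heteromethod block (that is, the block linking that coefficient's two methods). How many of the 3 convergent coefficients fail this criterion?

Convergent coefficients and their comparison sets:
RF (methods 1·2): 0.43 vs {0.30, 0.24, 0.48, 0.26} → fail.
Con (methods 1·2): 0.58 vs {0.24, 0.30, 0.68, 0.41} → fail.
Ext (methods 1·2): 0.56 vs {0.26, 0.48, 0.41, 0.68} → fail.
3 of 3 fail.

3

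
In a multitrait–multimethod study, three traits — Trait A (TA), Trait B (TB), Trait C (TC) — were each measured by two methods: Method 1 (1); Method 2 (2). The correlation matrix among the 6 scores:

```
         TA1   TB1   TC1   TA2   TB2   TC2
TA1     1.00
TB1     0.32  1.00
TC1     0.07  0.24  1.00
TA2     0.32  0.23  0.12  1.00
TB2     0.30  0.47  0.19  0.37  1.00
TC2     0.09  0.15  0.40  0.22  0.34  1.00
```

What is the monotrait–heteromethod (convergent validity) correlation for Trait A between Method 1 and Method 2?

0.32

Same trait (TA), different methods: r(TA1, TA2) = 0.32.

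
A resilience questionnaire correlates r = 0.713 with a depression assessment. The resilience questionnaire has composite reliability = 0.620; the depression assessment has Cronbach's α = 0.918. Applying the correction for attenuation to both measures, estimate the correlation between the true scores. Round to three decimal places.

r_true = r_obs / √(r_xx · r_yy) = 0.713 / √(0.620 × 0.918) = 0.713 / √0.569160 = 0.713 / 0.7544 ≈ 0.945.

0.945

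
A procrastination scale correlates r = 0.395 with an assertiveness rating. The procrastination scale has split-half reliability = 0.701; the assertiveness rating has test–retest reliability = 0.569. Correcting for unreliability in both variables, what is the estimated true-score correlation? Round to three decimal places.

r_true = r_obs / √(r_xx · r_yy) = 0.395 / √(0.701 × 0.569) = 0.395 / √0.398869 = 0.395 / 0.6316 ≈ 0.625.

0.625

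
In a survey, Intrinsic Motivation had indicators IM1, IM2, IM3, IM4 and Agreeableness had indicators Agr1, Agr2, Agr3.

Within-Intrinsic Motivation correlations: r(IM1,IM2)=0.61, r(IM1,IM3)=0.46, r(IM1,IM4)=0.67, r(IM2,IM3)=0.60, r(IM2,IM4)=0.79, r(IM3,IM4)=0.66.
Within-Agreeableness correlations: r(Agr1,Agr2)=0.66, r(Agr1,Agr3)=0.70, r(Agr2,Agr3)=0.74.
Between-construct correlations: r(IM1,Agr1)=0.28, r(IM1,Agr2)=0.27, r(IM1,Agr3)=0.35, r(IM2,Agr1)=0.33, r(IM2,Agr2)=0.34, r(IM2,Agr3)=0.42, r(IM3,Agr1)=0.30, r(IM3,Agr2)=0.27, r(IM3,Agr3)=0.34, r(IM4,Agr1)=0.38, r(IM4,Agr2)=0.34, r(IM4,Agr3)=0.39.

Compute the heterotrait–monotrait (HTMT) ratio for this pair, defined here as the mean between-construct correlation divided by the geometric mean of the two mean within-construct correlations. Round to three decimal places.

Between-construct mean = 4.01/12 = 0.3342.
Mean within-IM = 3.79/6 = 0.6317; mean within-Agr = 2.10/3 = 0.7000.
Geometric mean = √(0.6317 × 0.7000) = 0.6650.
HTMT = 0.3342 / 0.6650 = 0.503.

0.503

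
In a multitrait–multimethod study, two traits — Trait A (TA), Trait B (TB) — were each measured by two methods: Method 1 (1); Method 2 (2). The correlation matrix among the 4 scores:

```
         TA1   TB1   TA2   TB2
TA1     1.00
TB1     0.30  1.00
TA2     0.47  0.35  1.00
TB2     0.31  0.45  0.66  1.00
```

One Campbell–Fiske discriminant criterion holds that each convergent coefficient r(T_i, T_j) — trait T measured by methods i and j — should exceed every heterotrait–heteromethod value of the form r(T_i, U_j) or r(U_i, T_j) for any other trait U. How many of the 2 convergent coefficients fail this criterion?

0

Convergent coefficients and their comparison sets:
TA (methods 1·2): 0.47 vs {0.31, 0.35} → pass.
TB (methods 1·2): 0.45 vs {0.35, 0.31} → pass.
0 of 2 fail.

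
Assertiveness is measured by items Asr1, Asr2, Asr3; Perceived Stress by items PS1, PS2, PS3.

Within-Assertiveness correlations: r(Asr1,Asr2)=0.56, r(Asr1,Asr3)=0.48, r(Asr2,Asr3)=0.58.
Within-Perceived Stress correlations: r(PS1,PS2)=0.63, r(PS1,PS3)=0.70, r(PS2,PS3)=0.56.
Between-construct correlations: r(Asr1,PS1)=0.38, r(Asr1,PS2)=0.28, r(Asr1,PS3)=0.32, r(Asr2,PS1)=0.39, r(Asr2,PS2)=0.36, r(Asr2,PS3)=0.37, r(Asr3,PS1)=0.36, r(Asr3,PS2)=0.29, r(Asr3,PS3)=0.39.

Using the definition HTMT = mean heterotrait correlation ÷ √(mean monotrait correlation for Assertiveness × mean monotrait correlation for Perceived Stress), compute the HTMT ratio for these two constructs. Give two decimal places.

Between-construct mean = 3.14/9 = 0.3489.
Mean within-Asr = 1.62/3 = 0.5400; mean within-PS = 1.89/3 = 0.6300.
Geometric mean = √(0.5400 × 0.6300) = 0.5833.
HTMT = 0.3489 / 0.5833 = 0.60.

0.60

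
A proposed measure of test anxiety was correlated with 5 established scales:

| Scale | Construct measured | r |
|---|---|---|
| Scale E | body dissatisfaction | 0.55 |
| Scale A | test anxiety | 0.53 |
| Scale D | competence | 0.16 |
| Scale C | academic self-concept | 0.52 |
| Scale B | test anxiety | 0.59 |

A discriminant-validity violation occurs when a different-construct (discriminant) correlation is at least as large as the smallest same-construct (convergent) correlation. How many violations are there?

Convergent (same construct = test anxiety): Scale A, Scale B.
Smallest convergent = 0.53. Discriminant values: 0.55, 0.16, 0.52; count ≥ 0.53 → 1.

1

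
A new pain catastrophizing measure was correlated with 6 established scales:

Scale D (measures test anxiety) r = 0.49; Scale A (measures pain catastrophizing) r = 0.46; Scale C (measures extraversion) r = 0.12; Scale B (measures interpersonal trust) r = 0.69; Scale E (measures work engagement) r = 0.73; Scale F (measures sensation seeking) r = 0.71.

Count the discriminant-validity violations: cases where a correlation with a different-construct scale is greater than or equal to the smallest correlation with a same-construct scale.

4

Convergent (same construct = pain catastrophizing): Scale A.
Smallest convergent = 0.46. Discriminant values: 0.49, 0.12, 0.69, 0.73, 0.71; count ≥ 0.46 → 4.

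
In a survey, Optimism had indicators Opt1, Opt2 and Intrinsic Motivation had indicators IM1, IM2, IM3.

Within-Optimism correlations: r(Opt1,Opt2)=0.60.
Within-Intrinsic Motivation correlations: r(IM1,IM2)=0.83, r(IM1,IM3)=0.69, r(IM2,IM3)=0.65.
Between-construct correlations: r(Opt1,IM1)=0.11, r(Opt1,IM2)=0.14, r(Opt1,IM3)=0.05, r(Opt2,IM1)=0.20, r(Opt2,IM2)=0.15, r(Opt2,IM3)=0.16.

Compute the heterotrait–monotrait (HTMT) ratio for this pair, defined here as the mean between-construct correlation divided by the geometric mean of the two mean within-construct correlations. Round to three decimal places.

Mean heterotrait r = 0.81/6 = 0.1350.
Mean within-Opt = 0.60/1 = 0.6000; mean within-IM = 2.17/3 = 0.7233.
Geometric mean = √(0.6000 × 0.7233) = 0.6588.
HTMT = 0.1350 / 0.6588 = 0.205.

0.205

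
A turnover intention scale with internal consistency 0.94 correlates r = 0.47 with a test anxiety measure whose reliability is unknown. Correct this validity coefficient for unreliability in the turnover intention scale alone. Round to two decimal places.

Single correction: r_c = r_obs / √r_xx = 0.47 / √0.94 = 0.47 / 0.9695 ≈ 0.48.

0.48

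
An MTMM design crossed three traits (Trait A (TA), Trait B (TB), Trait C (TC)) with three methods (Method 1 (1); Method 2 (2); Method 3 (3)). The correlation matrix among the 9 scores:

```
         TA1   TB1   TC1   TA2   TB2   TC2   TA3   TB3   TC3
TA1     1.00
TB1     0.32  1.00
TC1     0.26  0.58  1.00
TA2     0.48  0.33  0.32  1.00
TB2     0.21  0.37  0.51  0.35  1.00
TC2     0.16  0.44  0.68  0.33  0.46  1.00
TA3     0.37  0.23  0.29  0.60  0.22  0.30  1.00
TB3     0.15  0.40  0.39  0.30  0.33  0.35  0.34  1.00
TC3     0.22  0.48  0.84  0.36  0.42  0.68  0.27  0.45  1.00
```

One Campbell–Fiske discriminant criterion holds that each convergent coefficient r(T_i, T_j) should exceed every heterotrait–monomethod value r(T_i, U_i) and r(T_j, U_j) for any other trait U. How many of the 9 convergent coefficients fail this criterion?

Convergent coefficients and their comparison sets:
TA (methods 1·2): 0.48 vs {0.32, 0.35, 0.26, 0.33} → pass.
TA (methods 1·3): 0.37 vs {0.32, 0.34, 0.26, 0.27} → pass.
TA (methods 2·3): 0.60 vs {0.35, 0.34, 0.33, 0.27} → pass.
TB (methods 1·2): 0.37 vs {0.32, 0.35, 0.58, 0.46} → fail.
TB (methods 1·3): 0.40 vs {0.32, 0.34, 0.58, 0.45} → fail.
TB (methods 2·3): 0.33 vs {0.35, 0.34, 0.46, 0.45} → fail.
TC (methods 1·2): 0.68 vs {0.26, 0.33, 0.58, 0.46} → pass.
TC (methods 1·3): 0.84 vs {0.26, 0.27, 0.58, 0.45} → pass.
TC (methods 2·3): 0.68 vs {0.33, 0.27, 0.46, 0.45} → pass.
3 of 9 fail.

3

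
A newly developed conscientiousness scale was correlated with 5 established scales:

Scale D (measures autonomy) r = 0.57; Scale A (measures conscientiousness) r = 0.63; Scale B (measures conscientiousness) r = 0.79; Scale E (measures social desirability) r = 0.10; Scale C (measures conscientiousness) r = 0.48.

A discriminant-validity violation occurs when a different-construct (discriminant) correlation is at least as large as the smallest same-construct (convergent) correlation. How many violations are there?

1

Convergent (same construct = conscientiousness): Scale A, Scale B, Scale C.
Smallest convergent = 0.48. Discriminant values: 0.57, 0.10; count ≥ 0.48 → 1.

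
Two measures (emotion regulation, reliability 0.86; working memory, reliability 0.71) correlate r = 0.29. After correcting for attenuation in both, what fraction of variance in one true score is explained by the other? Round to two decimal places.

Disattenuated r = 0.29 / √(0.86 × 0.71) = 0.29 / 0.7814 = 0.3711.
Shared true-score variance = 0.3711² = 0.1377 ≈ 0.14.

0.14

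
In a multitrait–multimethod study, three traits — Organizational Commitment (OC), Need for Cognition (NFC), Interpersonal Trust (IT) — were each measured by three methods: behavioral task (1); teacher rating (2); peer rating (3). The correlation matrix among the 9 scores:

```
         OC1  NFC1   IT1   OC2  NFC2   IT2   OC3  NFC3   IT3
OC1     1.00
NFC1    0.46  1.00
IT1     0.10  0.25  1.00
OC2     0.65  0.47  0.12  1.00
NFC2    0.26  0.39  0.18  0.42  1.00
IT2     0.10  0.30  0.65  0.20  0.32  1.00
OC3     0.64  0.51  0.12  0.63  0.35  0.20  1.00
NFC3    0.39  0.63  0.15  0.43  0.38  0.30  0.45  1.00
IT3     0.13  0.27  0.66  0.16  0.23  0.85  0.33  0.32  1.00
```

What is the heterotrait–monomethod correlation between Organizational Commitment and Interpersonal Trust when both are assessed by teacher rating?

Different traits, same method: r(OC2, IT2) = 0.20.

0.20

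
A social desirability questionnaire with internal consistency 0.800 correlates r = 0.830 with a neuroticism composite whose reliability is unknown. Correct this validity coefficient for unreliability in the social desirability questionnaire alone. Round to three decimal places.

0.928

Single correction: r_c = r_obs / √r_xx = 0.830 / √0.800 = 0.830 / 0.8944 ≈ 0.928.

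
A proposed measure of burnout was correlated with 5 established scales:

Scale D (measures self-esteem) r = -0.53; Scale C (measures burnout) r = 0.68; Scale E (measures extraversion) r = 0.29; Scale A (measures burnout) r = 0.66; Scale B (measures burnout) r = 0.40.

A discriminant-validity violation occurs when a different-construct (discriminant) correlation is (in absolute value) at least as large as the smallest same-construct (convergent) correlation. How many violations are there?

1

Convergent (same construct = burnout): Scale C, Scale A, Scale B.
Smallest convergent = 0.40. Discriminant |r|: 0.53, 0.29; count ≥ 0.40 → 1.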